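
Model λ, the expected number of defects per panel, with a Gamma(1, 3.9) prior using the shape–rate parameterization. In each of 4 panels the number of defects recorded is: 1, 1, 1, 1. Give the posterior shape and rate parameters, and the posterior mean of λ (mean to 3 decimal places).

Posterior: Gamma(shape=5, rate=7.9); mean ≈ 0.633

The Poisson likelihood adds the total count to the shape and the number of exposure periods to the rate. Here ∑xᵢ = 4 and n = 4, so shape 1→5 and rate 3.9→7.9.
E[λ | data] = 5/7.9 = 0.633.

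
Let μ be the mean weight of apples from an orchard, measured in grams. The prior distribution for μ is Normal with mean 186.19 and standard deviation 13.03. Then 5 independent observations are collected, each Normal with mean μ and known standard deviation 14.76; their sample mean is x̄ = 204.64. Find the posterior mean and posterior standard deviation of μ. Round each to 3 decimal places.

Posterior mean ≈ 200.872; posterior SD ≈ 5.888

With known σ, the Normal prior is conjugate. Weight on the data is w = (n/σ²)/(n/σ² + 1/τ₀²) = 0.0229508/(0.0229508+0.00588994) = 0.79578.
Posterior mean = w·x̄ + (1−w)·μ₀ = 0.79578·204.64 + 0.20422·186.19 = 200.872. Posterior variance = 1/(0.0229508+0.00588994) = 34.6732, so SD = 5.888.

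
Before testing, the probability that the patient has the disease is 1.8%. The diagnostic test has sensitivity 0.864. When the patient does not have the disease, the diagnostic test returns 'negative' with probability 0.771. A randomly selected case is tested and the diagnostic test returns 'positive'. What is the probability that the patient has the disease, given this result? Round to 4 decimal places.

P(H | E) ≈ 0.0647

Write H for 'the patient has the disease'. Prior odds H:¬H = 0.018/0.982 = 0.018330. For the 'positive' outcome, the likelihood ratio is 0.864/0.229 = 3.7729.
Posterior odds = 0.018330 × 3.7729 = 0.069157, so P(H|E) = 0.069157/(1+0.069157) = 0.0647.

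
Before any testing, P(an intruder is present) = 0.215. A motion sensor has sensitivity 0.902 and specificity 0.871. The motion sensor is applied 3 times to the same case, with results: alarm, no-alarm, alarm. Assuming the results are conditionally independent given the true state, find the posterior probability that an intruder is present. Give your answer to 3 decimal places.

Posterior P(H) ≈ 0.601

Let H be the event that an intruder is present; start with P(H) = 0.215. P('alarm'|H) = 0.902, P('alarm'|¬H) = 0.129.
Update on result 1 ('alarm'): P(H) ← 0.902·0.2150 / (0.902·0.2150 + 0.129·0.7850) = 0.19393/0.29519 = 0.6570.
Update on result 2 ('no-alarm'): P(H) ← 0.098·0.6570 / (0.098·0.6570 + 0.871·0.3430) = 0.064382/0.36317 = 0.1773.
Update on result 3 ('alarm'): P(H) ← 0.902·0.1773 / (0.902·0.1773 + 0.129·0.8227) = 0.15990/0.26603 = 0.6011.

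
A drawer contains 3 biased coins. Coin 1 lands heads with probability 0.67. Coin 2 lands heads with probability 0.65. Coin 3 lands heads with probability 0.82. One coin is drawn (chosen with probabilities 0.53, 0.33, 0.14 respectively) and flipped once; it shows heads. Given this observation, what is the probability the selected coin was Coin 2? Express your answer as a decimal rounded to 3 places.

Tabulate prior·likelihood by source: [1] prior 0.53, lik 0.67, product 0.3551; [2] prior 0.33, lik 0.65, product 0.2145; [3] prior 0.14, lik 0.82, product 0.1148.
Normalizing constant = 0.68440; the posterior for Coin 2 is its product over the sum, 0.2145/0.68440 = 0.313.

Posterior probability ≈ 0.313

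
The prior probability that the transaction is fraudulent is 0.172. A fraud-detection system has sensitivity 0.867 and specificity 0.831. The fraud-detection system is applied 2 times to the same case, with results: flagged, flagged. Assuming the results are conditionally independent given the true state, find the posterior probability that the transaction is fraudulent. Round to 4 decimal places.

Posterior P(H) ≈ 0.8454

With H the event that the transaction is fraudulent, the joint likelihood of the observed sequence is P(data|H) = 0.867·0.867 = 0.75169 and P(data|¬H) = 0.169·0.169 = 0.028561.
Bayes: P(H|data) = 0.172·0.75169 / (0.172·0.75169 + 0.828·0.028561) = 0.12929/0.15294 = 0.8454.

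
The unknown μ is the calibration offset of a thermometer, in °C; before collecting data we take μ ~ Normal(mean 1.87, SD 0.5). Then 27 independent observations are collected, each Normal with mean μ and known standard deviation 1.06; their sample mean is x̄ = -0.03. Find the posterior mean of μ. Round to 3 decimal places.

Posterior mean ≈ 0.241

With known σ, the Normal prior is conjugate. Weight on the data is w = (n/σ²)/(n/σ² + 1/τ₀²) = 24.0299/(24.0299+4.00000) = 0.85730.
Posterior mean = w·x̄ + (1−w)·μ₀ = 0.85730·-0.03 + 0.14270·1.87 = 0.241.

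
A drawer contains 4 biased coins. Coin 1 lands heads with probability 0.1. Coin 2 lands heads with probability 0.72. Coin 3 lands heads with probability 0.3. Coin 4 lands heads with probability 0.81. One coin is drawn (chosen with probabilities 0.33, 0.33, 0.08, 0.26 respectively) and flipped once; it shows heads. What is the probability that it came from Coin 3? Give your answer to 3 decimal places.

Tabulate prior·likelihood by source: [1] prior 0.33, lik 0.1, product 0.03300; [2] prior 0.33, lik 0.72, product 0.2376; [3] prior 0.08, lik 0.3, product 0.02400; [4] prior 0.26, lik 0.81, product 0.2106.
Normalizing constant = 0.50520; the posterior for Coin 3 is its product over the sum, 0.02400/0.50520 = 0.048.

Posterior probability ≈ 0.048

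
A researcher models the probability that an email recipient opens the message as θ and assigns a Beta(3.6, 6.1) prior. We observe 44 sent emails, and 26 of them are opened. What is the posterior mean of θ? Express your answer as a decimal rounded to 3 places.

The binomial likelihood is conjugate to the Beta prior: with 26 successes and 18 failures, the posterior is Beta(3.6+26, 6.1+18) = Beta(29.6, 24.1).
E[θ | data] = 29.6/(29.6+24.1) = 0.551.

Posterior mean ≈ 0.551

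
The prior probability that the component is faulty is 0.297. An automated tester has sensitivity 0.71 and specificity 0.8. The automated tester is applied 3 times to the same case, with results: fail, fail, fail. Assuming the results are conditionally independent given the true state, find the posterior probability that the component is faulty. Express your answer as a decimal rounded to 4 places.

Let H be the event that the component is faulty; start with P(H) = 0.297. P('fail'|H) = 0.71, P('fail'|¬H) = 0.2.
Update on result 1 ('fail'): P(H) ← 0.71·0.2970 / (0.71·0.2970 + 0.2·0.7030) = 0.21087/0.35147 = 0.6000.
Update on result 2 ('fail'): P(H) ← 0.71·0.6000 / (0.71·0.6000 + 0.2·0.4000) = 0.42598/0.50598 = 0.8419.
Update on result 3 ('fail'): P(H) ← 0.71·0.8419 / (0.71·0.8419 + 0.2·0.1581) = 0.59773/0.62936 = 0.9498.

Posterior P(H) ≈ 0.9498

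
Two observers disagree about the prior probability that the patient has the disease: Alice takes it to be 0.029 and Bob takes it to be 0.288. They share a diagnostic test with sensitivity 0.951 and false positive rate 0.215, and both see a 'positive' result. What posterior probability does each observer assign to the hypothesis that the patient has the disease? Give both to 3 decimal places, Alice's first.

Alice: 0.117; Bob: 0.641

The likelihood ratio for a 'positive' result is 0.951/0.215 = 4.4233.
Alice: prior odds 0.029/0.971 = 0.029866; posterior odds 0.13211; posterior probability 0.117.
Bob: prior odds 0.288/0.712 = 0.40449; posterior odds 1.7892; posterior probability 0.641.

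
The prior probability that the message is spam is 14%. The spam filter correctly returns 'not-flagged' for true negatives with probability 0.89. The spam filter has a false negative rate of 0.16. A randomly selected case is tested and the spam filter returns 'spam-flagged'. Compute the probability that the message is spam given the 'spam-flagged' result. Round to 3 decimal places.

Write H for 'the message is spam'. Prior odds H:¬H = 0.14/0.86 = 0.16279. For the 'spam-flagged' outcome, the likelihood ratio is 0.84/0.11 = 7.6364.
Posterior odds = 0.16279 × 7.6364 = 1.2431, so P(H|E) = 1.2431/(1+1.2431) = 0.554.

P(H | E) ≈ 0.554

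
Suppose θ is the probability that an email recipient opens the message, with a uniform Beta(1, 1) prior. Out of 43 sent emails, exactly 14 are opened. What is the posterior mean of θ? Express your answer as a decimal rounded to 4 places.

Posterior mean ≈ 0.3333

Observing 14 successes and 29 failures updates Beta(1, 1) by adding the success and failure counts to the two shape parameters: α = 1+14 = 15, β = 1+29 = 30.
Posterior mean = α/(α+β) = 15/45 = 0.3333.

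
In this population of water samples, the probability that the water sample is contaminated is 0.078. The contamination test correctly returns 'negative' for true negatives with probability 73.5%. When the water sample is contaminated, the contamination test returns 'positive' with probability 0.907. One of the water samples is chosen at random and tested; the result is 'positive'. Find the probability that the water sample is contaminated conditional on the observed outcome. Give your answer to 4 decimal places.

Write H for 'the water sample is contaminated'. Prior odds H:¬H = 0.078/0.922 = 0.084599. For the 'positive' outcome, the likelihood ratio is 0.907/0.265 = 3.4226.
Posterior odds = 0.084599 × 3.4226 = 0.28955, so P(H|E) = 0.28955/(1+0.28955) = 0.2245.

P(H | E) ≈ 0.2245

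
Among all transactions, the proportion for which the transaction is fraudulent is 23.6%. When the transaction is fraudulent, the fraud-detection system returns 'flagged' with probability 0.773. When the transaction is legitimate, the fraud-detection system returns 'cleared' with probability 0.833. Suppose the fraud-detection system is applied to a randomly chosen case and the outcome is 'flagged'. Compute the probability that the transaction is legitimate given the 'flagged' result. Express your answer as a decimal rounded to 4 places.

P(¬H | E) ≈ 0.4116

Let H be the event that the transaction is fraudulent. P(H) = 0.236, so P(¬H) = 0.764. With E the 'flagged' result, P(E|H) = 0.773 and P(E|¬H) = 0.167.
P(E) = 0.773·0.236 + 0.167·0.764 = 0.18243 + 0.12759 = 0.31002.
By Bayes' theorem, P(H|E) = 0.18243 / 0.31002 = 0.5884. Hence P(¬H|E) = 1 − 0.5884 = 0.4116.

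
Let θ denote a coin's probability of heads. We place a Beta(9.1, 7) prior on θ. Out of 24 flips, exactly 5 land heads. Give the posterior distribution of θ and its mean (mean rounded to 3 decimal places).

Posterior: Beta(14.1, 26); mean ≈ 0.352

The binomial likelihood is conjugate to the Beta prior: with 5 successes and 19 failures, the posterior is Beta(9.1+5, 7+19) = Beta(14.1, 26).
Posterior mean = α/(α+β) = 14.1/40.1 = 0.352.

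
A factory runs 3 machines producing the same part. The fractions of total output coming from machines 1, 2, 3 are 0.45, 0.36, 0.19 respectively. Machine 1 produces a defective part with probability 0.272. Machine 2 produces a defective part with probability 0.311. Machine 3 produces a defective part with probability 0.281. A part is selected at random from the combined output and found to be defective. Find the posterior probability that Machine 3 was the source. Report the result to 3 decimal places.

Tabulate prior·likelihood by source: [1] prior 0.45, lik 0.272, product 0.1224; [2] prior 0.36, lik 0.311, product 0.1120; [3] prior 0.19, lik 0.281, product 0.05339.
Normalizing constant = 0.28775; the posterior for Machine 3 is its product over the sum, 0.05339/0.28775 = 0.186.

Posterior probability ≈ 0.186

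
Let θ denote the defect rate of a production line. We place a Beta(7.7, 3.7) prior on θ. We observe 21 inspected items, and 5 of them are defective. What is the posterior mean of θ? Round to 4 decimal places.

Posterior mean ≈ 0.3920

Observing 5 successes and 16 failures updates Beta(7.7, 3.7) by adding the success and failure counts to the two shape parameters: α = 7.7+5 = 12.7, β = 3.7+16 = 19.7.
E[θ | data] = 12.7/(12.7+19.7) = 0.3920.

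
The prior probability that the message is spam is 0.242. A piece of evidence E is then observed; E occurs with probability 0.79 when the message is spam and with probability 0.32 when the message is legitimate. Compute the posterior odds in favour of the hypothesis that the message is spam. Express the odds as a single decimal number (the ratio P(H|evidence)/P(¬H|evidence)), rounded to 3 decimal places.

Posterior odds ≈ 0.788

Prior odds = 0.242/(1−0.242) = 0.31926.
Likelihood ratio for E = 0.79/0.32 = 2.4688.
Posterior odds = prior odds × LR = 0.78818.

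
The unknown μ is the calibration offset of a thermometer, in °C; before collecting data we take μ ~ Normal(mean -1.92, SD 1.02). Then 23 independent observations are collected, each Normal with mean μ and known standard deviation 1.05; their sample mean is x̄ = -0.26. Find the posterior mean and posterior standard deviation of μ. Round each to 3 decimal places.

Prior precision 1/τ₀² = 1/1.02² = 0.961169; data precision n/σ² = 23/1.05² = 20.8617.
Posterior precision = 0.961169 + 20.8617 = 21.8228, giving posterior SD = 1/√21.8228 = 0.214.
Posterior mean = (0.961169·-1.92 + 20.8617·-0.26) / 21.8228 = -0.333.

Posterior mean ≈ -0.333; posterior SD ≈ 0.214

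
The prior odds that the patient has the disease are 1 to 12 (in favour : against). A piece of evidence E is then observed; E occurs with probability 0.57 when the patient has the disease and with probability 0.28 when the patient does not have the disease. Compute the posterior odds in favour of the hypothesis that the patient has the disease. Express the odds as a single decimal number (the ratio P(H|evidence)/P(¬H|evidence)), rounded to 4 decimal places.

Posterior odds ≈ 0.1696

Prior odds = 1/12 = 0.083333.
Likelihood ratio for E = 0.57/0.28 = 2.0357.
Posterior odds = prior odds × LR = 0.16964.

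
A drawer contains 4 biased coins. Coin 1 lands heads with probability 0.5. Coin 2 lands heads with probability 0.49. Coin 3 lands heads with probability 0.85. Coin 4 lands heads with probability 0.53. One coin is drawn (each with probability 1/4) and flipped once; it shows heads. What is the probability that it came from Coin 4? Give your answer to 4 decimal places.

Posterior probability ≈ 0.2236

Tabulate prior·likelihood by source: [1] prior 0.25, lik 0.5, product 0.1250; [2] prior 0.25, lik 0.49, product 0.1225; [3] prior 0.25, lik 0.85, product 0.2125; [4] prior 0.25, lik 0.53, product 0.1325.
Normalizing constant = 0.59250; the posterior for Coin 4 is its product over the sum, 0.1325/0.59250 = 0.2236.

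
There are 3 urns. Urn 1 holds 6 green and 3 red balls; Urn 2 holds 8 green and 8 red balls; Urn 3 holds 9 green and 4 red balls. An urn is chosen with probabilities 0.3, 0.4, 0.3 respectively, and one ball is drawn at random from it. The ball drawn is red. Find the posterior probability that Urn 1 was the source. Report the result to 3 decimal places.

P(red|Urn 1) = 0.3333; P(red|Urn 2) = 0.5; P(red|Urn 3) = 0.3077.
Prior × likelihood for each source: 0.3·0.3333=0.1000, 0.4·0.5=0.2000, 0.3·0.3077=0.09231. Summing gives P(red) = 0.39231.
P(Urn 1 | red) = 0.1000 / 0.39231 = 0.255.

Posterior probability ≈ 0.255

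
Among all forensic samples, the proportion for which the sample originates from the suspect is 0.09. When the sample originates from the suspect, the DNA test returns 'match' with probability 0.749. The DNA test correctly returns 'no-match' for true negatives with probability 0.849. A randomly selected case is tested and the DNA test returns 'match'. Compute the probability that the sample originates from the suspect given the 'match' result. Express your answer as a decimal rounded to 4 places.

P(H | E) ≈ 0.3291

Let H be the event that the sample originates from the suspect. P(H) = 0.09, so P(¬H) = 0.91. With E the 'match' result, P(E|H) = 0.749 and P(E|¬H) = 0.151.
P(E) = 0.749·0.09 + 0.151·0.91 = 0.067410 + 0.13741 = 0.20482.
By Bayes' theorem, P(H|E) = 0.067410 / 0.20482 = 0.3291.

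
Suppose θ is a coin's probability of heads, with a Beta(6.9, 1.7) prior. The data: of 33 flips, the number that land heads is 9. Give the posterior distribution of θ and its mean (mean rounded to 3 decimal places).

Posterior: Beta(15.9, 25.7); mean ≈ 0.382

Observing 9 successes and 24 failures updates Beta(6.9, 1.7) by adding the success and failure counts to the two shape parameters: α = 6.9+9 = 15.9, β = 1.7+24 = 25.7.
E[θ | data] = 15.9/(15.9+25.7) = 0.382.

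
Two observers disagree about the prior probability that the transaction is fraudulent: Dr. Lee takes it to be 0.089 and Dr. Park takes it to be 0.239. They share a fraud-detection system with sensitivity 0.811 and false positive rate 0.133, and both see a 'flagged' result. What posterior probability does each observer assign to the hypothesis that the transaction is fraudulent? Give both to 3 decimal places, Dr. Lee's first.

Dr. Lee: 0.373; Dr. Park: 0.657

P('+'|H) = 0.811, P('+'|¬H) = 0.133.
Dr. Lee: numerator 0.811·0.089 = 0.072179; evidence = 0.072179+0.133·0.911 = 0.19334; posterior = 0.373.
Dr. Park: numerator 0.811·0.239 = 0.19383; evidence = 0.19383+0.133·0.761 = 0.29504; posterior = 0.657.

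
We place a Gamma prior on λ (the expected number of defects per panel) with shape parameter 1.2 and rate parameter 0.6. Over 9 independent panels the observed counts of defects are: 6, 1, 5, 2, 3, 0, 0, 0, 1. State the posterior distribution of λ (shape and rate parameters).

Posterior: Gamma(shape=19.2, rate=9.6)

The Poisson likelihood adds the total count to the shape and the number of exposure periods to the rate. Here ∑xᵢ = 18 and n = 9, so shape 1.2→19.2 and rate 0.6→9.6.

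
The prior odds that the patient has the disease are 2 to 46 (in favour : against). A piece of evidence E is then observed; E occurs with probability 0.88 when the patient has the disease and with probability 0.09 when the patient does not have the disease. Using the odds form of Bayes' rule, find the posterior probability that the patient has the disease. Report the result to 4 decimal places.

Prior odds = 2/46 = 0.043478.
Likelihood ratio for E = 0.88/0.09 = 9.7778.
Posterior odds = prior odds × LR = 0.42512.
Posterior probability = odds/(1+odds) = 0.42512/1.4251 = 0.2983.

Posterior probability ≈ 0.2983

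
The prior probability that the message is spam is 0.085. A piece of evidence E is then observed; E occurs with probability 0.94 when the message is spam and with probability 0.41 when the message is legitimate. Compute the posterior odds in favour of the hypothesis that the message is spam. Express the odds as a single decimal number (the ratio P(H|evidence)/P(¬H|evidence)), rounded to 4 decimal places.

Prior odds = 0.085/(1−0.085) = 0.092896.
Likelihood ratio for E = 0.94/0.41 = 2.2927.
Posterior odds = prior odds × LR = 0.21298.

Posterior odds ≈ 0.2130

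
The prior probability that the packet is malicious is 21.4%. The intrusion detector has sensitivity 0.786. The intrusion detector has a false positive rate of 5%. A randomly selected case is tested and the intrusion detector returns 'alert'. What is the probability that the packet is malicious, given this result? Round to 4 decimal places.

P(H | E) ≈ 0.8106

Write H for 'the packet is malicious'. Prior odds H:¬H = 0.214/0.786 = 0.27226. For the 'alert' outcome, the likelihood ratio is 0.786/0.05 = 15.720.
Posterior odds = 0.27226 × 15.720 = 4.2800, so P(H|E) = 4.2800/(1+4.2800) = 0.8106.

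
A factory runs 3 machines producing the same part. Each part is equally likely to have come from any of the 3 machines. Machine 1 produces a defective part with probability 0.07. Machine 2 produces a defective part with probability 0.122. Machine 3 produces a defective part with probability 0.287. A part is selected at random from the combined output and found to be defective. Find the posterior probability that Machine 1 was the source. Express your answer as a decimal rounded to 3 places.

Posterior probability ≈ 0.146

P(defective|M1) = 0.07; P(defective|M2) = 0.122; P(defective|M3) = 0.287.
Prior × likelihood for each source: 0.333333·0.07=0.02333, 0.333333·0.122=0.04067, 0.333333·0.287=0.09567. Summing gives P(defective) = 0.15967.
P(Machine 1 | defective) = 0.02333 / 0.15967 = 0.146.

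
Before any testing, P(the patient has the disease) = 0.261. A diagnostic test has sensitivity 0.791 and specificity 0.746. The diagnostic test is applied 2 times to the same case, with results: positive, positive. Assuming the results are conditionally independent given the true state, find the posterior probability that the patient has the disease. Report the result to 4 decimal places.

With H the event that the patient has the disease, the joint likelihood of the observed sequence is P(data|H) = 0.791·0.791 = 0.62568 and P(data|¬H) = 0.254·0.254 = 0.064516.
Bayes: P(H|data) = 0.261·0.62568 / (0.261·0.62568 + 0.739·0.064516) = 0.16330/0.21098 = 0.7740.

Posterior P(H) ≈ 0.7740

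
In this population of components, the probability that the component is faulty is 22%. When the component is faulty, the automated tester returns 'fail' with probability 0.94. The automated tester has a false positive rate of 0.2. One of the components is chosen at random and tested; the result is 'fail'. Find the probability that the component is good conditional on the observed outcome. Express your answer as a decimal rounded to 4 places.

P(¬H | E) ≈ 0.4300

Write H for 'the component is faulty'. Prior odds H:¬H = 0.22/0.78 = 0.28205. For the 'fail' outcome, the likelihood ratio is 0.94/0.2 = 4.7000.
Posterior odds = 0.28205 × 4.7000 = 1.3256, so P(H|E) = 1.3256/(1+1.3256) = 0.5700. Then P(¬H|E) = 1 − 0.5700 = 0.4300.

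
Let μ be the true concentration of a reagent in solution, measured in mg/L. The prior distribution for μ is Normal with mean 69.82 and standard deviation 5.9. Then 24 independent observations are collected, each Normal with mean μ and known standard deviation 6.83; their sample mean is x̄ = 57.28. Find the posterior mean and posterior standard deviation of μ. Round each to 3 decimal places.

Prior precision 1/τ₀² = 1/5.9² = 0.0287274; data precision n/σ² = 24/6.83² = 0.514482.
Posterior precision = 0.0287274 + 0.514482 = 0.543209, giving posterior SD = 1/√0.543209 = 1.357.
Posterior mean = (0.0287274·69.82 + 0.514482·57.28) / 0.543209 = 57.943.

Posterior mean ≈ 57.943; posterior SD ≈ 1.357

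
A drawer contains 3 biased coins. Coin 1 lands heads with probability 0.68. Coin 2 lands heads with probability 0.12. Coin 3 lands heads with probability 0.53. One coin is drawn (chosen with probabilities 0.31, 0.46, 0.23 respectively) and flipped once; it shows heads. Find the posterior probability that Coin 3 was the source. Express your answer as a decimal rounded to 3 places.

P(heads|C1) = 0.68; P(heads|C2) = 0.12; P(heads|C3) = 0.53.
Prior × likelihood for each source: 0.31·0.68=0.2108, 0.46·0.12=0.05520, 0.23·0.53=0.1219. Summing gives P(heads) = 0.38790.
P(Coin 3 | heads) = 0.1219 / 0.38790 = 0.314.

Posterior probability ≈ 0.314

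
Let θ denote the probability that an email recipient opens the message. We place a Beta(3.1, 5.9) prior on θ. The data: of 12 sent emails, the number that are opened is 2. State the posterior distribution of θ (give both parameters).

Posterior: Beta(5.1, 15.9)

Observing 2 successes and 10 failures updates Beta(3.1, 5.9) by adding the success and failure counts to the two shape parameters: α = 3.1+2 = 5.1, β = 5.9+10 = 15.9.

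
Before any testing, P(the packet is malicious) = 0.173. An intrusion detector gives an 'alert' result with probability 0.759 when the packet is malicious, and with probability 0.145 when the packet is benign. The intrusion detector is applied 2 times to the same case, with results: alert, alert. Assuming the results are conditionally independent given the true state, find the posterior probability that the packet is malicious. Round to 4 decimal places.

Let H be the event that the packet is malicious; start with P(H) = 0.173. P('alert'|H) = 0.759, P('alert'|¬H) = 0.145.
Update on result 1 ('alert'): P(H) ← 0.759·0.1730 / (0.759·0.1730 + 0.145·0.8270) = 0.13131/0.25122 = 0.5227.
Update on result 2 ('alert'): P(H) ← 0.759·0.5227 / (0.759·0.5227 + 0.145·0.4773) = 0.39671/0.46592 = 0.8515.

Posterior P(H) ≈ 0.8515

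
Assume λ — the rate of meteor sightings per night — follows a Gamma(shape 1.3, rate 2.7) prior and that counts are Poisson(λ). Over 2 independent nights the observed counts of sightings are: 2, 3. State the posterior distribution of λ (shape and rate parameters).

Posterior: Gamma(shape=6.3, rate=4.7)

Total count ∑xᵢ = 5 over n = 2 nights.
Gamma is conjugate to the Poisson likelihood: posterior is Gamma(shape = 1.3+5 = 6.3, rate = 2.7+2 = 4.7).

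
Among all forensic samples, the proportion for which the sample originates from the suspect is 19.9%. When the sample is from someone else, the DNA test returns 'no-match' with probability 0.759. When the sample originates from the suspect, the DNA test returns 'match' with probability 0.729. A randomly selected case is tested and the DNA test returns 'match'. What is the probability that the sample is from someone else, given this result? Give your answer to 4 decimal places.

P(¬H | E) ≈ 0.5709

Write H for 'the sample originates from the suspect'. Prior odds H:¬H = 0.199/0.801 = 0.24844. For the 'match' outcome, the likelihood ratio is 0.729/0.241 = 3.0249.
Posterior odds = 0.24844 × 3.0249 = 0.75150, so P(H|E) = 0.75150/(1+0.75150) = 0.4291. Then P(¬H|E) = 1 − 0.4291 = 0.5709.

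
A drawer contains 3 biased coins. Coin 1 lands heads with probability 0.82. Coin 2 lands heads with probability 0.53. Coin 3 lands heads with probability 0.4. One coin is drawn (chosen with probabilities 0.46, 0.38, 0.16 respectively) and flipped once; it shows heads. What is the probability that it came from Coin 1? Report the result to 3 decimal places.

P(heads|C1) = 0.82; P(heads|C2) = 0.53; P(heads|C3) = 0.4.
Prior × likelihood for each source: 0.46·0.82=0.3772, 0.38·0.53=0.2014, 0.16·0.4=0.06400. Summing gives P(heads) = 0.64260.
P(Coin 1 | heads) = 0.3772 / 0.64260 = 0.587.

Posterior probability ≈ 0.587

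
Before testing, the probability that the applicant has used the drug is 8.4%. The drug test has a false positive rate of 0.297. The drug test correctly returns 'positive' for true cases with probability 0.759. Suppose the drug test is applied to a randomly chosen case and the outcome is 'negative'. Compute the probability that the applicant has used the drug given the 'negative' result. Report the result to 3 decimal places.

Write H for 'the applicant has used the drug'. Prior odds H:¬H = 0.084/0.916 = 0.091703. For the 'negative' outcome, the likelihood ratio is 0.241/0.703 = 0.34282.
Posterior odds = 0.091703 × 0.34282 = 0.031437, so P(H|E) = 0.031437/(1+0.031437) = 0.030.

P(H | E) ≈ 0.030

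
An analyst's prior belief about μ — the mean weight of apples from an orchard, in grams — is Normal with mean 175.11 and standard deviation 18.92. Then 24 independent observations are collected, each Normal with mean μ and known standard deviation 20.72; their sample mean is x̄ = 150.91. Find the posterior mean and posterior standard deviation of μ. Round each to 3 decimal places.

Prior precision 1/τ₀² = 1/18.92² = 0.00279356; data precision n/σ² = 24/20.72² = 0.0559026.
Posterior precision = 0.00279356 + 0.0559026 = 0.0586961, giving posterior SD = 1/√0.0586961 = 4.128.
Posterior mean = (0.00279356·175.11 + 0.0559026·150.91) / 0.0586961 = 152.062.

Posterior mean ≈ 152.062; posterior SD ≈ 4.128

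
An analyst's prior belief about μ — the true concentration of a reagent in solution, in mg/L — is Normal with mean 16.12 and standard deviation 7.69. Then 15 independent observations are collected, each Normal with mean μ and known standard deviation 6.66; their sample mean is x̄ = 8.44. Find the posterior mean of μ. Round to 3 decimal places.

Posterior mean ≈ 8.806

With known σ, the Normal prior is conjugate. Weight on the data is w = (n/σ²)/(n/σ² + 1/τ₀²) = 0.338176/(0.338176+0.0169101) = 0.95238.
Posterior mean = w·x̄ + (1−w)·μ₀ = 0.95238·8.44 + 0.047623·16.12 = 8.806.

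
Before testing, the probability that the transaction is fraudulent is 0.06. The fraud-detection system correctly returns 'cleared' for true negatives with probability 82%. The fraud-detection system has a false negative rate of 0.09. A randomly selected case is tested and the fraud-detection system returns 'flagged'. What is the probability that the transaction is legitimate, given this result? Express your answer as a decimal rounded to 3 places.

P(¬H | E) ≈ 0.756

Write H for 'the transaction is fraudulent'. Prior odds H:¬H = 0.06/0.94 = 0.063830. For the 'flagged' outcome, the likelihood ratio is 0.91/0.18 = 5.0556.
Posterior odds = 0.063830 × 5.0556 = 0.32270, so P(H|E) = 0.32270/(1+0.32270) = 0.244. Then P(¬H|E) = 1 − 0.244 = 0.756.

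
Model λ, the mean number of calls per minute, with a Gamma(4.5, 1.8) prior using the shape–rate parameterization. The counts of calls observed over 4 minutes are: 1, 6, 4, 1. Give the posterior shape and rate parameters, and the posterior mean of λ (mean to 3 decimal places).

Posterior: Gamma(shape=16.5, rate=5.8); mean ≈ 2.845

Total count ∑xᵢ = 12 over n = 4 minutes.
Gamma is conjugate to the Poisson likelihood: posterior is Gamma(shape = 4.5+12 = 16.5, rate = 1.8+4 = 5.8).
Posterior mean = shape/rate = 16.5/5.8 = 2.845.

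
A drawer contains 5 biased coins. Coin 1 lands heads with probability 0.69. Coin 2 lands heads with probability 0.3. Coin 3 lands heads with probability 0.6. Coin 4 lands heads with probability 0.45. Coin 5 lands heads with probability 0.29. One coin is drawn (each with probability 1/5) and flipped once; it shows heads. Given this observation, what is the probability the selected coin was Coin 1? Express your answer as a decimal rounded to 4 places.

Tabulate prior·likelihood by source: [1] prior 0.2, lik 0.69, product 0.1380; [2] prior 0.2, lik 0.3, product 0.06000; [3] prior 0.2, lik 0.6, product 0.1200; [4] prior 0.2, lik 0.45, product 0.09000; [5] prior 0.2, lik 0.29, product 0.05800.
Normalizing constant = 0.46600; the posterior for Coin 1 is its product over the sum, 0.1380/0.46600 = 0.2961.

Posterior probability ≈ 0.2961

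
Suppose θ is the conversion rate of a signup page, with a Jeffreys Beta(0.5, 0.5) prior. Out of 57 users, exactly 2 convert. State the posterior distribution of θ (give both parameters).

Posterior: Beta(2.5, 55.5)

The binomial likelihood is conjugate to the Beta prior: with 2 successes and 55 failures, the posterior is Beta(0.5+2, 0.5+55) = Beta(2.5, 55.5).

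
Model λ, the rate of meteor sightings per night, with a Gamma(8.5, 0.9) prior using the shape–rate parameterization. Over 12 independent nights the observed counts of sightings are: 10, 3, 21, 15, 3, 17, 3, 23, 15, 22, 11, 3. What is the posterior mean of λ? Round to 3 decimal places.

Posterior mean ≈ 11.977

The Poisson likelihood adds the total count to the shape and the number of exposure periods to the rate. Here ∑xᵢ = 146 and n = 12, so shape 8.5→154.5 and rate 0.9→12.9.
E[λ | data] = 154.5/12.9 = 11.977.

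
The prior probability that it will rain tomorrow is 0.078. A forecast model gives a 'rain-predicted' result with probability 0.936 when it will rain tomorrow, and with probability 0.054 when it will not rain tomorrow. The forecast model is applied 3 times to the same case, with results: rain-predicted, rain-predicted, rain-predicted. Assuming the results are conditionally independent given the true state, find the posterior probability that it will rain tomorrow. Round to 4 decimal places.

Posterior P(H) ≈ 0.9977

With H the event that it will rain tomorrow, the joint likelihood of the observed sequence is P(data|H) = 0.936·0.936·0.936 = 0.82003 and P(data|¬H) = 0.054·0.054·0.054 = 0.00015746.
Bayes: P(H|data) = 0.078·0.82003 / (0.078·0.82003 + 0.922·0.00015746) = 0.063962/0.064107 = 0.9977.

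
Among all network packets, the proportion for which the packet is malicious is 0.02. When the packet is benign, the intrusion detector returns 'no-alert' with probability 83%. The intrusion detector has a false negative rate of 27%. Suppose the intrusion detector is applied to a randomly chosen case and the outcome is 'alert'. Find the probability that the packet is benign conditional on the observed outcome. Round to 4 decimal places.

Write H for 'the packet is malicious'. Prior odds H:¬H = 0.02/0.98 = 0.020408. For the 'alert' outcome, the likelihood ratio is 0.73/0.17 = 4.2941.
Posterior odds = 0.020408 × 4.2941 = 0.087635, so P(H|E) = 0.087635/(1+0.087635) = 0.0806. Then P(¬H|E) = 1 − 0.0806 = 0.9194.

P(¬H | E) ≈ 0.9194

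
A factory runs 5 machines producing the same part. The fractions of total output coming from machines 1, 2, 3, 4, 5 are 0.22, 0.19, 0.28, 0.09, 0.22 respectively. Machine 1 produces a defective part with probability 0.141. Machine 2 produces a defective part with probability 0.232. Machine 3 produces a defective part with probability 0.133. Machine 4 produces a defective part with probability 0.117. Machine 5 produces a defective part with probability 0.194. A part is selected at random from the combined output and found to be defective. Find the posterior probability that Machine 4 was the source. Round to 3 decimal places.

Tabulate prior·likelihood by source: [1] prior 0.22, lik 0.141, product 0.03102; [2] prior 0.19, lik 0.232, product 0.04408; [3] prior 0.28, lik 0.133, product 0.03724; [4] prior 0.09, lik 0.117, product 0.01053; [5] prior 0.22, lik 0.194, product 0.04268.
Normalizing constant = 0.16555; the posterior for Machine 4 is its product over the sum, 0.01053/0.16555 = 0.064.

Posterior probability ≈ 0.064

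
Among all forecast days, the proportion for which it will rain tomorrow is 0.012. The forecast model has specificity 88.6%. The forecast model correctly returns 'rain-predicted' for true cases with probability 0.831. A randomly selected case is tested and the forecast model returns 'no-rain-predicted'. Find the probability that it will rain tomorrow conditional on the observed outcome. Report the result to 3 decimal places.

Write H for 'it will rain tomorrow'. Prior odds H:¬H = 0.012/0.988 = 0.012146. For the 'no-rain-predicted' outcome, the likelihood ratio is 0.169/0.886 = 0.19074.
Posterior odds = 0.012146 × 0.19074 = 0.0023167, so P(H|E) = 0.0023167/(1+0.0023167) = 0.002.

P(H | E) ≈ 0.002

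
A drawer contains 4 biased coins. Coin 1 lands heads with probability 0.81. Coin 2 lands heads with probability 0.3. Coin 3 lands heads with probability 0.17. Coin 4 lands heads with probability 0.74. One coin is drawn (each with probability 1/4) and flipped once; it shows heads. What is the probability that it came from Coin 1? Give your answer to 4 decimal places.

Tabulate prior·likelihood by source: [1] prior 0.25, lik 0.81, product 0.2025; [2] prior 0.25, lik 0.3, product 0.07500; [3] prior 0.25, lik 0.17, product 0.04250; [4] prior 0.25, lik 0.74, product 0.1850.
Normalizing constant = 0.50500; the posterior for Coin 1 is its product over the sum, 0.2025/0.50500 = 0.4010.

Posterior probability ≈ 0.4010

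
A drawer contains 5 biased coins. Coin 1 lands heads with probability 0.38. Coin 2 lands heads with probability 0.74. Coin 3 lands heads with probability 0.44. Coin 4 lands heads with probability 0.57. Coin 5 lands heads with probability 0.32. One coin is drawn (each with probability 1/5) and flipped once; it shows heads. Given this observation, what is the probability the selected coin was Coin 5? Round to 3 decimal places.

Posterior probability ≈ 0.131

Tabulate prior·likelihood by source: [1] prior 0.2, lik 0.38, product 0.07600; [2] prior 0.2, lik 0.74, product 0.1480; [3] prior 0.2, lik 0.44, product 0.08800; [4] prior 0.2, lik 0.57, product 0.1140; [5] prior 0.2, lik 0.32, product 0.06400.
Normalizing constant = 0.49000; the posterior for Coin 5 is its product over the sum, 0.06400/0.49000 = 0.131.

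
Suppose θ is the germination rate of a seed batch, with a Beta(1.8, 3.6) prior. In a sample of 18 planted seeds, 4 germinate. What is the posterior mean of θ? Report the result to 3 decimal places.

Posterior mean ≈ 0.248

Observing 4 successes and 14 failures updates Beta(1.8, 3.6) by adding the success and failure counts to the two shape parameters: α = 1.8+4 = 5.8, β = 3.6+14 = 17.6.
E[θ | data] = 5.8/(5.8+17.6) = 0.248.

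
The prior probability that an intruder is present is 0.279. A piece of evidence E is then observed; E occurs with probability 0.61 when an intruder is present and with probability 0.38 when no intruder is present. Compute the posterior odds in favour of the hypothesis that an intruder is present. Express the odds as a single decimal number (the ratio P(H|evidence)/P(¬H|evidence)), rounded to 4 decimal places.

Prior odds = 0.279/(1−0.279) = 0.38696. In log-odds, ln(0.38696) = -0.94943.
Add log likelihood ratio: ln(1.6053) = 0.47329.
Posterior log-odds = -0.47614, so posterior odds = exp(-0.47614) = 0.62118.

Posterior odds ≈ 0.6212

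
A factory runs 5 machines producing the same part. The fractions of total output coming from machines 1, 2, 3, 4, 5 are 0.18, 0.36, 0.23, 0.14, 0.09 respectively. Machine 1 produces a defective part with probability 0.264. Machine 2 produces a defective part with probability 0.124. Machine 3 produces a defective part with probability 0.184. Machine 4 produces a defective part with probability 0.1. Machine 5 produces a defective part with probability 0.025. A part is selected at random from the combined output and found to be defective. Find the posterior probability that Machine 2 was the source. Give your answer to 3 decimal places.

Tabulate prior·likelihood by source: [1] prior 0.18, lik 0.264, product 0.04752; [2] prior 0.36, lik 0.124, product 0.04464; [3] prior 0.23, lik 0.184, product 0.04232; [4] prior 0.14, lik 0.1, product 0.01400; [5] prior 0.09, lik 0.025, product 0.002250.
Normalizing constant = 0.15073; the posterior for Machine 2 is its product over the sum, 0.04464/0.15073 = 0.296.

Posterior probability ≈ 0.296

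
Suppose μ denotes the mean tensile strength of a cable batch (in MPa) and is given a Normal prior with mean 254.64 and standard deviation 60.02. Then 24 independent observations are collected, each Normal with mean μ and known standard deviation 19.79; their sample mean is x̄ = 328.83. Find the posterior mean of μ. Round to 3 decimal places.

Prior precision 1/τ₀² = 1/60.02² = 0.00027759; data precision n/σ² = 24/19.79² = 0.0612801.
Posterior precision = 0.00027759 + 0.0612801 = 0.0615577.
Posterior mean = (0.00027759·254.64 + 0.0612801·328.83) / 0.0615577 = 328.495.

Posterior mean ≈ 328.495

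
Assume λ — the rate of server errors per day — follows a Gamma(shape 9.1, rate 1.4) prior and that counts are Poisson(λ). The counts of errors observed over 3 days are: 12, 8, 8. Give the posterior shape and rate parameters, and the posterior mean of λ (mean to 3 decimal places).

The Poisson likelihood adds the total count to the shape and the number of exposure periods to the rate. Here ∑xᵢ = 28 and n = 3, so shape 9.1→37.1 and rate 1.4→4.4.
E[λ | data] = 37.1/4.4 = 8.432.

Posterior: Gamma(shape=37.1, rate=4.4); mean ≈ 8.432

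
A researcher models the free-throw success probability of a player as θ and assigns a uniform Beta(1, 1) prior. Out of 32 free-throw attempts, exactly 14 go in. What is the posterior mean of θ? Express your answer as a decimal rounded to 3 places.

Posterior mean ≈ 0.441

Observing 14 successes and 18 failures updates Beta(1, 1) by adding the success and failure counts to the two shape parameters: α = 1+14 = 15, β = 1+18 = 19.
Posterior mean = α/(α+β) = 15/34 = 0.441.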